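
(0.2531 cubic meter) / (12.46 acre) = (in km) 5.019e-09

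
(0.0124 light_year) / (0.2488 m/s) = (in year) 1.495e+07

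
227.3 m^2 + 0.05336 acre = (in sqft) 4771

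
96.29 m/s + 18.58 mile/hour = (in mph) 234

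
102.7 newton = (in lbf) 23.09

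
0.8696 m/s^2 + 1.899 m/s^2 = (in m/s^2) 2.769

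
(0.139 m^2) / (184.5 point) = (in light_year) 2.257e-16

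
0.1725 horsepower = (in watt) 128.6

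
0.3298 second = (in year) 1.046e-08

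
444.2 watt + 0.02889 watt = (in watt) 444.2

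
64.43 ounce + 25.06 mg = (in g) 1827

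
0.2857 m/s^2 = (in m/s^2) 0.2857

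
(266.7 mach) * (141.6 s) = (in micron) 1.286e+13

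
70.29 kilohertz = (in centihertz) 7.029e+06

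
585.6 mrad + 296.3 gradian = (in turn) 0.834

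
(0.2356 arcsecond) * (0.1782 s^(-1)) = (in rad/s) 2.035e-07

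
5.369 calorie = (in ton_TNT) 5.369e-09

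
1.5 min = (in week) 0.0001488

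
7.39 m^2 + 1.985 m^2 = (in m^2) 9.375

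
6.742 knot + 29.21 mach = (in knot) 1.934e+04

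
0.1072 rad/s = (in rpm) 1.024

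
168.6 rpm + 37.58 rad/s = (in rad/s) 55.24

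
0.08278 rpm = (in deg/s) 0.4967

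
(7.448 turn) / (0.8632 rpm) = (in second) 517.7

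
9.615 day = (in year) 0.02634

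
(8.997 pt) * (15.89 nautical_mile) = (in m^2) 93.4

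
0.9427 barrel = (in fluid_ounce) 5068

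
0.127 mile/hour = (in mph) 0.127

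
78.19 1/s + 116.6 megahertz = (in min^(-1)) 6.996e+09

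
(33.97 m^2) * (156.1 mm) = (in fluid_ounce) 1.793e+05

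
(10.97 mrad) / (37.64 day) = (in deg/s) 1.933e-07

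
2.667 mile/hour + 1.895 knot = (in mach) 0.006365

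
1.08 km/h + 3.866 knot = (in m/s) 2.289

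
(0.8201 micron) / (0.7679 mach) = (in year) 9.946e-17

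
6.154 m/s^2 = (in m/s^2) 6.154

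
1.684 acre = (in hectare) 0.6815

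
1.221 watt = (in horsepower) 0.001637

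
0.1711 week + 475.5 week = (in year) 9.122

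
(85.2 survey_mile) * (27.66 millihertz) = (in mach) 11.14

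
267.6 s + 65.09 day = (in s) 5.624e+06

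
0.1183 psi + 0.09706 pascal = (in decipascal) 8157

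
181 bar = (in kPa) 1.81e+04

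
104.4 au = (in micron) 1.562e+19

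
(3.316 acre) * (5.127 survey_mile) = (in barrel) 6.964e+08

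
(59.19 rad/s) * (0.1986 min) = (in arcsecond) 1.455e+08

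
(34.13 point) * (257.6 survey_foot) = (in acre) 0.0002336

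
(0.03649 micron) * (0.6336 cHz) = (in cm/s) 2.312e-08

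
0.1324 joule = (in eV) 8.264e+17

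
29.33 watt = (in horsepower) 0.03933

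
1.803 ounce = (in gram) 51.11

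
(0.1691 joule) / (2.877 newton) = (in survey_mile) 3.652e-05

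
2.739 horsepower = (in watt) 2042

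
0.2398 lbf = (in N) 1.067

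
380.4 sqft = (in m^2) 35.34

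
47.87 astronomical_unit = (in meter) 7.161e+12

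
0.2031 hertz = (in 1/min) 12.19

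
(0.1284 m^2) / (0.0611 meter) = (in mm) 2101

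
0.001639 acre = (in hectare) 0.0006633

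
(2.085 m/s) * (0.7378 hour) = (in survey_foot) 1.817e+04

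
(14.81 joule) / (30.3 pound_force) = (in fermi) 1.099e+14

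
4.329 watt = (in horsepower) 0.005805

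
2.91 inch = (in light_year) 7.813e-18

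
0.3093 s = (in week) 5.114e-07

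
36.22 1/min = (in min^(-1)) 36.22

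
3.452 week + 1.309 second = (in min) 3.48e+04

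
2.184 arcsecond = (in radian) 1.059e-05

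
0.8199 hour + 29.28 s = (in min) 49.68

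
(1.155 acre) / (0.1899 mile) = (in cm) 1529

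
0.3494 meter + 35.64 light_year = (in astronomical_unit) 2.254e+06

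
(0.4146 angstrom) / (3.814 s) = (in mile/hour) 2.432e-11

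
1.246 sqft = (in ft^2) 1.246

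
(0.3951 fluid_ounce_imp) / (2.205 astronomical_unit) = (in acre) 8.41e-21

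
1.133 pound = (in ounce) 18.13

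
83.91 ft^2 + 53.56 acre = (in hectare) 21.68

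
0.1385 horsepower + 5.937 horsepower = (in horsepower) 6.075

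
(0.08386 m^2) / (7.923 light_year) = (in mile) 6.952e-22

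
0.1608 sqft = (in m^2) 0.01494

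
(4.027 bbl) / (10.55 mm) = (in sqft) 653.2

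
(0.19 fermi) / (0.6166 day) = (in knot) 6.933e-21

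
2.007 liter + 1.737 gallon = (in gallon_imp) 1.888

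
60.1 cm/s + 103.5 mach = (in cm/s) 3.524e+06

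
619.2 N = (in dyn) 6.192e+07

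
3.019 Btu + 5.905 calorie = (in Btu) 3.042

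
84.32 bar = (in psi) 1223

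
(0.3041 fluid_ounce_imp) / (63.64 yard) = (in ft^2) 1.598e-06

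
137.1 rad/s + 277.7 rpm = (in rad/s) 166.2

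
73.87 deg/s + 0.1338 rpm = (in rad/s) 1.303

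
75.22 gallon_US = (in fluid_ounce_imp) 1.002e+04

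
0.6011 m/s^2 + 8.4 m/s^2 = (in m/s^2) 9.001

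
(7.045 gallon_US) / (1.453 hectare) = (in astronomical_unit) 1.227e-17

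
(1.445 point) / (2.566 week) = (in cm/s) 3.285e-08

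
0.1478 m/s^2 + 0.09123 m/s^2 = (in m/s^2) 0.239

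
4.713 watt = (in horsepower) 0.00632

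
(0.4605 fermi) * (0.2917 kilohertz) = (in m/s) 1.343e-13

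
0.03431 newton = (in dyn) 3431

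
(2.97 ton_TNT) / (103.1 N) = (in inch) 4.745e+09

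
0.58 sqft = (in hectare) 5.388e-06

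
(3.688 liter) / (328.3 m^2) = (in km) 1.123e-08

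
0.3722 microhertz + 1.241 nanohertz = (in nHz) 373.4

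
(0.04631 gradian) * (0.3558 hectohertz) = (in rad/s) 0.02588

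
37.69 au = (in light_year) 0.000596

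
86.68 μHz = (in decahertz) 8.668e-06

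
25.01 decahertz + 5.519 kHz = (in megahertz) 0.005769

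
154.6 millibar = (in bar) 0.1546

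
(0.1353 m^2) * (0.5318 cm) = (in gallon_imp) 0.1583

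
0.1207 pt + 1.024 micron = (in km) 4.36e-08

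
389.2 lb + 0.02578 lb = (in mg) 1.765e+08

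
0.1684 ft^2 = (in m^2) 0.01564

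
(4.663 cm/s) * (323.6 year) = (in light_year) 5.03e-08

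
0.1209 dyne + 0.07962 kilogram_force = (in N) 0.7808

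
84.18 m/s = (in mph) 188.3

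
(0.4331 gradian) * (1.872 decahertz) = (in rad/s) 0.1274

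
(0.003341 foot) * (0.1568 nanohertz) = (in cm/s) 1.597e-11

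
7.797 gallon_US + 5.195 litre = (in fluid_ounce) 1174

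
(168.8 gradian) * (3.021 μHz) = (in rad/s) 8.01e-06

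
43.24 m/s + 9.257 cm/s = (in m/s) 43.33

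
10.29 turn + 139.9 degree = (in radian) 67.1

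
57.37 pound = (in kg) 26.02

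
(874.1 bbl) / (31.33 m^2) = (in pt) 1.257e+04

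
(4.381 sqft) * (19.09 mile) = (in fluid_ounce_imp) 4.401e+08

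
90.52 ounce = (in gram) 2566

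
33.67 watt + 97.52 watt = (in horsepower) 0.1759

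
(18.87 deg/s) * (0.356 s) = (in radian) 0.1172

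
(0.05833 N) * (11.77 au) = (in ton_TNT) 24.55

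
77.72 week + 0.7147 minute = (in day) 544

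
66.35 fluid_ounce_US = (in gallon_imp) 0.4316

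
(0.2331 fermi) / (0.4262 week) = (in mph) 2.023e-21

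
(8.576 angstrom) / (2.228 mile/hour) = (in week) 1.424e-15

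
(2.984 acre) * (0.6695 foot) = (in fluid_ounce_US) 8.333e+07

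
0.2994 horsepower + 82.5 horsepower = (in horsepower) 82.8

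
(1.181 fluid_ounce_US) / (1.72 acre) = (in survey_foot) 1.646e-08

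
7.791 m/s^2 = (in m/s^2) 7.791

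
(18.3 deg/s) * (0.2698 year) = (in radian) 2.718e+06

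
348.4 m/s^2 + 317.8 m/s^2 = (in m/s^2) 666.2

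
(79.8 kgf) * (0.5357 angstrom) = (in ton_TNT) 1.002e-17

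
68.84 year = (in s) 2.171e+09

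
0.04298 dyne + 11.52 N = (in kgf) 1.175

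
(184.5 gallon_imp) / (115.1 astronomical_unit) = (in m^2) 4.871e-14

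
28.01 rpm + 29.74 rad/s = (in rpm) 312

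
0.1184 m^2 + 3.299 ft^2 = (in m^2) 0.4249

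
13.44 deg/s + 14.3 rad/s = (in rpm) 138.8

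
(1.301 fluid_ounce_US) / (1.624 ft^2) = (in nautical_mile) 1.377e-07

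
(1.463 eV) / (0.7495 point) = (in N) 8.865e-16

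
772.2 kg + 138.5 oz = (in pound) 1711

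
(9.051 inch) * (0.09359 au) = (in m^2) 3.219e+09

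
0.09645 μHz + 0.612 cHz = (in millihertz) 6.12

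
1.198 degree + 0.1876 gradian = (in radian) 0.02386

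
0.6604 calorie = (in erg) 2.763e+07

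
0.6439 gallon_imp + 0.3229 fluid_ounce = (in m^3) 0.002937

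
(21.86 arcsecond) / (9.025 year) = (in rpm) 3.556e-12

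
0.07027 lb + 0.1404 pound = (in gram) 95.56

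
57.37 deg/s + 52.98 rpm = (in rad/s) 6.549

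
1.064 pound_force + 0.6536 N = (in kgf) 0.5493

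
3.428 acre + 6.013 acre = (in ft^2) 4.112e+05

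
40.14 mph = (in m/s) 17.94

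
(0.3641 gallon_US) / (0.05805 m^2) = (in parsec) 7.695e-19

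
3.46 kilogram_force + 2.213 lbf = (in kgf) 4.464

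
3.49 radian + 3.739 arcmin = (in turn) 0.5556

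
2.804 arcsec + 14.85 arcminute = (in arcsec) 893.8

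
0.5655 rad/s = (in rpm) 5.4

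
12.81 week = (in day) 89.67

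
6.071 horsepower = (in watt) 4527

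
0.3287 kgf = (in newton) 3.223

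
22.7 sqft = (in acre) 0.0005211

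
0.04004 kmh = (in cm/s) 1.112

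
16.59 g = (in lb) 0.03657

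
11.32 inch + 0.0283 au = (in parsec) 1.372e-07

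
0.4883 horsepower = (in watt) 364.1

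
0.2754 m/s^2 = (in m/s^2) 0.2754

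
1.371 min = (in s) 82.26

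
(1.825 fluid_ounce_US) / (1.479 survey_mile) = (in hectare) 2.268e-12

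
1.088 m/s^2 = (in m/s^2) 1.088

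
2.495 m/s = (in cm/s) 249.5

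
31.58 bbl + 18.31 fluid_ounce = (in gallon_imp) 1105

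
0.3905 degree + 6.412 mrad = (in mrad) 13.23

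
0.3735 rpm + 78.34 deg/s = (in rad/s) 1.406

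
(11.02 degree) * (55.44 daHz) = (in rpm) 1018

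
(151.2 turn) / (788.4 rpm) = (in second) 11.51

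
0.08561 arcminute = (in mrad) 0.0249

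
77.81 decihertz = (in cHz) 778.1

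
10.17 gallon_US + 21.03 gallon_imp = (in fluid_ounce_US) 4535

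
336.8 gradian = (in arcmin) 1.819e+04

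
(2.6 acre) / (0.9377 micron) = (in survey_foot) 3.681e+10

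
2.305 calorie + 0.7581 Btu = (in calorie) 193.5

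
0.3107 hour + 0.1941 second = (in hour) 0.3108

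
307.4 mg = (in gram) 0.3074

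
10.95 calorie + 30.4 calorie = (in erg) 1.73e+09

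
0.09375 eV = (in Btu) 1.424e-23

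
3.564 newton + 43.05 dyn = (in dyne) 3.564e+05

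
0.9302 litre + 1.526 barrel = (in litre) 243.5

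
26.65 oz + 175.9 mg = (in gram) 755.7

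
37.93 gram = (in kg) 0.03793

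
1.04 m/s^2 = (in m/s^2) 1.04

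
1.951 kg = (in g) 1951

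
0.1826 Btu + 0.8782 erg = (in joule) 192.7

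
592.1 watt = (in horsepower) 0.794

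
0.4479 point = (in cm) 0.0158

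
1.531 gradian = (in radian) 0.02405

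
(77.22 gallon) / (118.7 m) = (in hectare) 2.463e-07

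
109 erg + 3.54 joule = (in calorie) 0.8461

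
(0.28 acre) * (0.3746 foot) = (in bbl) 813.8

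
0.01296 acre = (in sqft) 564.5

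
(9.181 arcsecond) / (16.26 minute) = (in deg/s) 2.614e-06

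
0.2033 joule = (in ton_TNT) 4.859e-11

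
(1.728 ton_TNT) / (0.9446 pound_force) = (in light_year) 1.819e-07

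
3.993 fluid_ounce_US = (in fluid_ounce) 3.993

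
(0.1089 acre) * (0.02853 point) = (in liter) 4.436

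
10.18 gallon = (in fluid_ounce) 1303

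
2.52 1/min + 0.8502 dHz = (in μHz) 1.27e+05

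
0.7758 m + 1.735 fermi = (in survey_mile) 0.0004821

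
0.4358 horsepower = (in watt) 325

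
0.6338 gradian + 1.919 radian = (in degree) 110.5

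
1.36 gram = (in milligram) 1360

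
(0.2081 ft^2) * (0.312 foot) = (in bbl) 0.01156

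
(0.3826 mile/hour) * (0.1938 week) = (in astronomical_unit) 1.34e-07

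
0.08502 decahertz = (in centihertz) 85.02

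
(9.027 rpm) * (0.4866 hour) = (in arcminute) 5.693e+06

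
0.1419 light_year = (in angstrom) 1.342e+25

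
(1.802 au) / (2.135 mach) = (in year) 11.76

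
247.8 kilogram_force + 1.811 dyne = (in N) 2430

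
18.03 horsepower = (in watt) 1.344e+04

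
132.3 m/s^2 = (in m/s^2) 132.3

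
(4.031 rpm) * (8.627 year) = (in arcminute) 3.948e+11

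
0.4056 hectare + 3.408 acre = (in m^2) 1.785e+04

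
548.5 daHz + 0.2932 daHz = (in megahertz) 0.005488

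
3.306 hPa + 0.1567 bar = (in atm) 0.1579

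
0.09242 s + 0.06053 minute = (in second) 3.724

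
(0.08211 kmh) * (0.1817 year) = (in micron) 1.307e+11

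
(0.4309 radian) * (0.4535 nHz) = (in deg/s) 1.12e-08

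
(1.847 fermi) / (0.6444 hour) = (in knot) 1.548e-18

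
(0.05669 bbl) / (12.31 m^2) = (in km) 7.322e-07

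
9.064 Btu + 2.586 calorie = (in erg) 9.574e+10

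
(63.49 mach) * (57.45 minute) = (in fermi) 7.452e+22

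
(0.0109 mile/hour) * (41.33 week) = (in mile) 75.68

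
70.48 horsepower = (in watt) 5.256e+04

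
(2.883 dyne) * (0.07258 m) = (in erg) 20.92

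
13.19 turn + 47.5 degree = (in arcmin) 2.878e+05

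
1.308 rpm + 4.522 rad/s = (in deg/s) 266.9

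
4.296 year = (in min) 2.258e+06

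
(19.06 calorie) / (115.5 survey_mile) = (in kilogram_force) 4.375e-05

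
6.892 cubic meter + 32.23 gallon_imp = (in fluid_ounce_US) 2.38e+05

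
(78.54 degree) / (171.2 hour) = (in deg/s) 0.0001274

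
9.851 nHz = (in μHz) 0.009851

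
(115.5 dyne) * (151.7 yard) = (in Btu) 0.0001519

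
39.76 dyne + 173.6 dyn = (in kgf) 0.0002176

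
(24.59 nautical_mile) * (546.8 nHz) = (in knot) 0.0484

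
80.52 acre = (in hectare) 32.59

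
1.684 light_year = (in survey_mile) 9.9e+12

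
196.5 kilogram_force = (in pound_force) 433.2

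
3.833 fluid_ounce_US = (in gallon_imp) 0.02493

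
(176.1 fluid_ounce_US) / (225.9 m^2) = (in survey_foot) 7.564e-05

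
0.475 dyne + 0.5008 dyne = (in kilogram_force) 9.95e-07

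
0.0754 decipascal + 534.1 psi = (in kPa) 3682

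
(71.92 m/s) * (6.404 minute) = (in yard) 3.022e+04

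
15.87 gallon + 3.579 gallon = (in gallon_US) 19.45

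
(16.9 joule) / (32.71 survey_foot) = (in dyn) 1.695e+05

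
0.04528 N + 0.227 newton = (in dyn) 2.723e+04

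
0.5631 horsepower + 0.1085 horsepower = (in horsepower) 0.6716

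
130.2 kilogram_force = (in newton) 1277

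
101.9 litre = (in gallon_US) 26.92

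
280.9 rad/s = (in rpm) 2682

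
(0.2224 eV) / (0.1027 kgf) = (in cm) 3.538e-18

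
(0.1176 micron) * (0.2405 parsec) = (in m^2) 8.727e+08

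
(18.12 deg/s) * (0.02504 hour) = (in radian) 28.51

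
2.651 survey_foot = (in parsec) 2.619e-17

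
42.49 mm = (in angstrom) 4.249e+08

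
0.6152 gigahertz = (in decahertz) 6.152e+07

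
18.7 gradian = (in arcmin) 1010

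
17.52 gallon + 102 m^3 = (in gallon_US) 2.696e+04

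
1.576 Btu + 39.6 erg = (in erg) 1.663e+10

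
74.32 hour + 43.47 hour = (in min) 7067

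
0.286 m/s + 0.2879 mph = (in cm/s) 41.47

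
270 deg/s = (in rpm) 45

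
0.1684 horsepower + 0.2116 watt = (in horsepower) 0.1687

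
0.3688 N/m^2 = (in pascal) 0.3688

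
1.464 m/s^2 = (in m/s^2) 1.464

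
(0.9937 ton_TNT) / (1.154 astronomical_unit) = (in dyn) 2408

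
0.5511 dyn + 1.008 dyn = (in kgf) 1.59e-06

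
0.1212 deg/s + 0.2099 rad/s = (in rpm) 2.025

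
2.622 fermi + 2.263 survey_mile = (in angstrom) 3.642e+13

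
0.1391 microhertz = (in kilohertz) 1.391e-10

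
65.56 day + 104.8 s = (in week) 9.366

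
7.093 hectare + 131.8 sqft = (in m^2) 7.094e+04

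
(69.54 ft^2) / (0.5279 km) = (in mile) 7.604e-06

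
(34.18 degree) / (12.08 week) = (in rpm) 7.797e-07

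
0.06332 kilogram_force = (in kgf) 0.06332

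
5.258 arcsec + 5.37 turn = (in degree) 1933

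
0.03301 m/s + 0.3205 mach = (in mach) 0.3206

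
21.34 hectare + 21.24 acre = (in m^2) 2.994e+05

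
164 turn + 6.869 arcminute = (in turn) 164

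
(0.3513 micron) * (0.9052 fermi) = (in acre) 7.858e-26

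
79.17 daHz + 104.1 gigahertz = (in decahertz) 1.041e+10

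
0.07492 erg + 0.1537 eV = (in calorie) 1.791e-09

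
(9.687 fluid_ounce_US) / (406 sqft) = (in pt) 0.02153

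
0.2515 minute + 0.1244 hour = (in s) 462.9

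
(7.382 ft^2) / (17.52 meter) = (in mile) 2.432e-05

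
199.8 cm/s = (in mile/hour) 4.469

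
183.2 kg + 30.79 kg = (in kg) 214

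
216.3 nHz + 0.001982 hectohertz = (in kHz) 0.0001982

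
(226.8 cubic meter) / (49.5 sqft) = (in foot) 161.8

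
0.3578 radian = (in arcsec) 7.38e+04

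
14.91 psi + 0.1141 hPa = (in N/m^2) 1.028e+05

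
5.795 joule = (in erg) 5.795e+07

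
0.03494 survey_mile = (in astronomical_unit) 3.759e-10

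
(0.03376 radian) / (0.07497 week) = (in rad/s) 7.446e-07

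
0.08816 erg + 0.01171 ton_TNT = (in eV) 3.058e+26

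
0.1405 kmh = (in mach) 0.0001146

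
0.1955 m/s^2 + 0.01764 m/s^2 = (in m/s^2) 0.2131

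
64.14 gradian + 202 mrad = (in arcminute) 4158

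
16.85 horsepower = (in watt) 1.257e+04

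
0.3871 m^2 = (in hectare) 3.871e-05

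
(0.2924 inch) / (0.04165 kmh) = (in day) 7.43e-06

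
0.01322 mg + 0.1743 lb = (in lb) 0.1743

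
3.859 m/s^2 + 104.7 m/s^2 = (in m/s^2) 108.6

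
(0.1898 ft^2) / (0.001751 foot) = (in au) 2.209e-10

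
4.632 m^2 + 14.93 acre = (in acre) 14.93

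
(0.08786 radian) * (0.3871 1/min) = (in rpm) 0.005413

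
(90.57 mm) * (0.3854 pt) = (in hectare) 1.231e-09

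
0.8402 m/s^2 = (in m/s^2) 0.8402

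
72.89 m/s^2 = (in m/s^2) 72.89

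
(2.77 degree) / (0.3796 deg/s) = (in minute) 0.1216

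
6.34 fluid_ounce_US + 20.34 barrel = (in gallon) 854.3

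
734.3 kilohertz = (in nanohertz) 7.343e+14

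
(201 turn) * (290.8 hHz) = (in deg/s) 2.104e+09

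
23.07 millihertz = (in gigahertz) 2.307e-11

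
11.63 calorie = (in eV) 3.037e+20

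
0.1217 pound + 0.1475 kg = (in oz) 7.15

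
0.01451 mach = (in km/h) 17.79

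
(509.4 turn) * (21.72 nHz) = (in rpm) 0.0006639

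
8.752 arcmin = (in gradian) 0.1621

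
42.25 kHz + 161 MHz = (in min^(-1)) 9.663e+09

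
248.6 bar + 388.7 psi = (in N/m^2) 2.754e+07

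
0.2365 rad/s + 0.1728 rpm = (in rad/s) 0.2546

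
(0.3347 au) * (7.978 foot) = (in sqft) 1.311e+12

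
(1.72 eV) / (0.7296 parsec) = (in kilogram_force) 1.248e-36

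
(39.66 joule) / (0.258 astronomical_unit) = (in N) 1.028e-09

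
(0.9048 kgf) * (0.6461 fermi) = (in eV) 3.578e+04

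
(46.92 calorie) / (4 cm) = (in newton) 4908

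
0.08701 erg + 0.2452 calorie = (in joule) 1.026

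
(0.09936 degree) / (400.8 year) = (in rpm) 1.31e-12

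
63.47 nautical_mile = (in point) 3.332e+08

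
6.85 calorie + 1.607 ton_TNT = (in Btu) 6.373e+06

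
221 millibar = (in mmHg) 165.8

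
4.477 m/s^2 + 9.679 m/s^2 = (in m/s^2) 14.16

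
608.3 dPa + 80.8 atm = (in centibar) 8187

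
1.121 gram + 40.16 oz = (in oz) 40.2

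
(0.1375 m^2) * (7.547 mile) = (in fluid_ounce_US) 5.647e+07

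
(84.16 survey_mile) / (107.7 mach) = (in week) 6.107e-06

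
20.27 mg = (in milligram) 20.27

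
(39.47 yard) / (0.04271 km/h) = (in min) 50.7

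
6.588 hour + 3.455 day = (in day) 3.729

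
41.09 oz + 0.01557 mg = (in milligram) 1.165e+06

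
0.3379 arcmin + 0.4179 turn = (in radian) 2.626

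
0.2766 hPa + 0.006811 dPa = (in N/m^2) 27.66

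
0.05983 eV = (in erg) 9.586e-14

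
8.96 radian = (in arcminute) 3.08e+04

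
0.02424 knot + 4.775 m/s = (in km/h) 17.23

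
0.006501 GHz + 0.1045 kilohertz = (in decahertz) 6.501e+05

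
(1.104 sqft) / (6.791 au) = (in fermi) 101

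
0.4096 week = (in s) 2.477e+05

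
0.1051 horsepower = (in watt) 78.37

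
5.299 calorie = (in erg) 2.217e+08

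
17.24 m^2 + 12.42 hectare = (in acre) 30.69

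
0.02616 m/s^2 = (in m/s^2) 0.02616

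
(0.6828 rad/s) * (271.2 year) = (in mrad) 5.84e+12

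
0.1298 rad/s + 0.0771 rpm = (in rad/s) 0.1379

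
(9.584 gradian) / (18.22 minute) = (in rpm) 0.001315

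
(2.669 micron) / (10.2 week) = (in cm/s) 4.326e-11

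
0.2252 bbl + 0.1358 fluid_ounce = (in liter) 35.81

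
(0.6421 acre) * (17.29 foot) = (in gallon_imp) 3.012e+06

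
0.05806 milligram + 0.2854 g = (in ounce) 0.01007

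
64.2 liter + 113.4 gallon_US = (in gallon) 130.4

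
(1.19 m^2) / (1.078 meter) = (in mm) 1104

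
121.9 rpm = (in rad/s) 12.77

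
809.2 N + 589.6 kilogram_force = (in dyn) 6.591e+08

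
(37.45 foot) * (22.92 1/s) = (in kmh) 941.9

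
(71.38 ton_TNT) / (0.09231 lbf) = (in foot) 2.386e+12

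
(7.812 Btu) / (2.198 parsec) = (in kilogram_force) 1.239e-14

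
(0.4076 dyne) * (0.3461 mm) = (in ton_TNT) 3.372e-19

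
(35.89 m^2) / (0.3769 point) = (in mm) 2.699e+08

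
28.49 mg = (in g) 0.02849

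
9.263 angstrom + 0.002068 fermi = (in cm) 9.263e-08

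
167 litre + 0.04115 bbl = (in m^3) 0.1735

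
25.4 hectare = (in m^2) 2.54e+05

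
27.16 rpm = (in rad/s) 2.844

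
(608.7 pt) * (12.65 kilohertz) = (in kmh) 9779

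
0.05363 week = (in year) 0.001029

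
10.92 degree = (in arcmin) 655.2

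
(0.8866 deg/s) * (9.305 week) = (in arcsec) 1.796e+10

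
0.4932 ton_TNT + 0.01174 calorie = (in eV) 1.288e+28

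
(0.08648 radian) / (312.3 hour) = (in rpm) 7.345e-07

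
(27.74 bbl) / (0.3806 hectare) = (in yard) 0.001267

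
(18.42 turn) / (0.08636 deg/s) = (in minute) 1280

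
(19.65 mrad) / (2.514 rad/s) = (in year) 2.479e-10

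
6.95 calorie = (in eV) 1.815e+20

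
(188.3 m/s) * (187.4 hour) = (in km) 1.27e+05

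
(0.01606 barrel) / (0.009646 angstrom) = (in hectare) 2.647e+05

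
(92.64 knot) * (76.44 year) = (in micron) 1.149e+17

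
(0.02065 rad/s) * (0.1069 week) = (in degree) 7.649e+04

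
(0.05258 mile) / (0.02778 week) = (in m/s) 0.005036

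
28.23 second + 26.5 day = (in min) 3.816e+04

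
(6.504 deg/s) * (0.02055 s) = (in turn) 0.0003713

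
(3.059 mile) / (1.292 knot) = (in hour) 2.057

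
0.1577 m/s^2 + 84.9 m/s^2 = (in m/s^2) 85.06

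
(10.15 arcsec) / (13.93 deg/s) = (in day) 2.343e-09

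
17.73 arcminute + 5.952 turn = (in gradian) 2381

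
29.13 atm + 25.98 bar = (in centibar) 5550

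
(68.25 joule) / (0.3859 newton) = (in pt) 5.013e+05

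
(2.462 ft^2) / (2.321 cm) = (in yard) 10.78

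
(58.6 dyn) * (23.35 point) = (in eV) 3.013e+13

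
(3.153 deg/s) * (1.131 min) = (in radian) 3.734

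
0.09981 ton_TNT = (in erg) 4.176e+15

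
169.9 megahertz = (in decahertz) 1.699e+07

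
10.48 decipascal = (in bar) 1.048e-05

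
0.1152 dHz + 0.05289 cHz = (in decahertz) 0.001205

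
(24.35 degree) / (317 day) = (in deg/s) 8.89e-07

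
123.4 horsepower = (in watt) 9.202e+04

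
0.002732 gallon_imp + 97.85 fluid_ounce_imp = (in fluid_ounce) 94.43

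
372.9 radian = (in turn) 59.35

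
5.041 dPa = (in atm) 4.975e-06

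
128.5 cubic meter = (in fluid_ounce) 4.345e+06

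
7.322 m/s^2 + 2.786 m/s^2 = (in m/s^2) 10.11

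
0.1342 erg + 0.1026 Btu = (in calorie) 25.87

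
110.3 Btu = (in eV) 7.263e+23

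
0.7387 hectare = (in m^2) 7387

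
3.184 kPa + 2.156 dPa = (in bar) 0.03184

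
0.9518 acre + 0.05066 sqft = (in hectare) 0.3852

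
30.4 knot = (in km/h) 56.3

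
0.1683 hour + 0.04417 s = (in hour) 0.1683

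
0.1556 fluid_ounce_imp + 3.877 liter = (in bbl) 0.02441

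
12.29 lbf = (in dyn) 5.467e+06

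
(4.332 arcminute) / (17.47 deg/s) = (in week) 6.833e-09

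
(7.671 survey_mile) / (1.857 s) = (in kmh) 2.393e+04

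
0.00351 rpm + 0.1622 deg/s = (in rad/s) 0.003198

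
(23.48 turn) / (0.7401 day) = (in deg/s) 0.1322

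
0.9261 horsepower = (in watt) 690.6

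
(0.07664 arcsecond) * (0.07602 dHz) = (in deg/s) 1.618e-07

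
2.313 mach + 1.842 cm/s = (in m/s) 787.6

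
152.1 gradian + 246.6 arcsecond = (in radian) 2.39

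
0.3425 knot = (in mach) 0.0005175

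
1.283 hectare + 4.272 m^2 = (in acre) 3.171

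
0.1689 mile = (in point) 7.705e+05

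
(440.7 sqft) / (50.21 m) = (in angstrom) 8.154e+09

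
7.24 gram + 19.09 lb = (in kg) 8.666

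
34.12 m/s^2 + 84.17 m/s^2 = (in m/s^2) 118.3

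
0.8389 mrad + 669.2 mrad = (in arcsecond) 1.382e+05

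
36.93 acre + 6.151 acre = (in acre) 43.08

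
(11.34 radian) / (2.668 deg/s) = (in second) 243.5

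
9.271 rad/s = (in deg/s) 531.2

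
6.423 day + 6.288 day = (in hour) 305.1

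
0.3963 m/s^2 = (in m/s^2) 0.3963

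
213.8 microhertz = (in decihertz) 0.002138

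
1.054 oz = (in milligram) 2.988e+04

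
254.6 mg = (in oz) 0.008981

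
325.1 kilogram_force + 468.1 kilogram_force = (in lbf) 1749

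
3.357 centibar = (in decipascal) 3.357e+04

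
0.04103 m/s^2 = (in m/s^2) 0.04103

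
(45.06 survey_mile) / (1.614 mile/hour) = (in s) 1.005e+05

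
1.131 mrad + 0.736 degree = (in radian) 0.01398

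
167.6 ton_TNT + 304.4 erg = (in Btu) 6.646e+08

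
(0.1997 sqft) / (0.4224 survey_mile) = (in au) 1.824e-16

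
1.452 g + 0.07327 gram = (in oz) 0.0538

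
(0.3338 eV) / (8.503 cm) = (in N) 6.29e-19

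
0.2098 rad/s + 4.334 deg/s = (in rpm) 2.726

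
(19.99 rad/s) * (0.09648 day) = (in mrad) 1.666e+08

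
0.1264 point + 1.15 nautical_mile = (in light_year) 2.251e-13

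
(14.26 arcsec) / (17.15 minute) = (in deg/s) 3.849e-06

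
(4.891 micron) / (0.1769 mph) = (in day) 7.158e-10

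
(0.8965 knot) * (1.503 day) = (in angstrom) 5.989e+14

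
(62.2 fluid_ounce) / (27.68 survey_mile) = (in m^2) 4.129e-08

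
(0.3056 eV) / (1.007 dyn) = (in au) 3.25e-26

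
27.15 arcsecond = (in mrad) 0.1316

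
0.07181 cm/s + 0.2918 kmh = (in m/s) 0.08177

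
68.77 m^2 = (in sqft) 740.2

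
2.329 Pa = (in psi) 0.0003378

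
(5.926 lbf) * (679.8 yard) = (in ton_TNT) 3.916e-06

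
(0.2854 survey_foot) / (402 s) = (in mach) 6.355e-07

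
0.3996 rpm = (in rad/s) 0.04185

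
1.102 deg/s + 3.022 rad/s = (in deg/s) 174.2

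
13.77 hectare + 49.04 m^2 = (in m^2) 1.377e+05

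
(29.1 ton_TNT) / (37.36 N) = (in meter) 3.259e+09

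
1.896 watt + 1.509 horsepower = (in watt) 1127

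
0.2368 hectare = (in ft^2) 2.549e+04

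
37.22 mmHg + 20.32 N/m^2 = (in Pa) 4983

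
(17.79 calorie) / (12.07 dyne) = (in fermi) 6.167e+20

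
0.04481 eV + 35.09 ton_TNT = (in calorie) 3.509e+10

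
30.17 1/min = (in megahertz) 5.028e-07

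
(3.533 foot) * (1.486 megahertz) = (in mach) 4700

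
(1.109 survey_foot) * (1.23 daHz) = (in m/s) 4.158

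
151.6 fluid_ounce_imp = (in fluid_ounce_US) 145.7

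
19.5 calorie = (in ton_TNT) 1.95e-08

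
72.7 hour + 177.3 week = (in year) 3.409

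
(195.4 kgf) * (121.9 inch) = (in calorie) 1418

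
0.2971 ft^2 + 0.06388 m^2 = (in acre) 2.261e-05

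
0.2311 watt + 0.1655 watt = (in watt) 0.3966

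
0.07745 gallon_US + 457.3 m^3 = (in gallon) 1.208e+05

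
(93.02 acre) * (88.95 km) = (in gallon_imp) 7.365e+12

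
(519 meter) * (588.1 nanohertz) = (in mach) 8.964e-07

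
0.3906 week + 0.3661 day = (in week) 0.4429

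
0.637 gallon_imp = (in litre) 2.896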